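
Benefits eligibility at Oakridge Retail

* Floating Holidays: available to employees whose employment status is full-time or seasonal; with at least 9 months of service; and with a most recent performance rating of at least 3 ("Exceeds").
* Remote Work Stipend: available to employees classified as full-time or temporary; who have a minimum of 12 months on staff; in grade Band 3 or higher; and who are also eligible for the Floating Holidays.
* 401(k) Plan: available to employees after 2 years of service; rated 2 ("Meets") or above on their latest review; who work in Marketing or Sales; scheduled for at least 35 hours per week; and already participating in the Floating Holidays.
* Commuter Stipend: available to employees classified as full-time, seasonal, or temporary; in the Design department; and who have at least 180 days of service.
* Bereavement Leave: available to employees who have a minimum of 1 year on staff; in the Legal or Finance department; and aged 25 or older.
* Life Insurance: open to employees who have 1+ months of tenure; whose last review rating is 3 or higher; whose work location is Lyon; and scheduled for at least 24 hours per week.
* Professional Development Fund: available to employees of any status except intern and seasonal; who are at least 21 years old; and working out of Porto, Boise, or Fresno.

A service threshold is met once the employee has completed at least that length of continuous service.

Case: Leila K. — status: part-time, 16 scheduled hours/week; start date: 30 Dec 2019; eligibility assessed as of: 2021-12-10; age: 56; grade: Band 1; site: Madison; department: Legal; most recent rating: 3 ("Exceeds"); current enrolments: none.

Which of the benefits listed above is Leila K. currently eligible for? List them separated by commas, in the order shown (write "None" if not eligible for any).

Service from 30 Dec 2019 to 2021-12-10: 711 days.
Floating Holidays — status part-time ✗ (requires full-time or seasonal) → not eligible.
Remote Work Stipend — status part-time ✗ (requires full-time or temporary) → not eligible.
401(k) Plan — service 711 days < 2 years (≈730 days) ✗ → not eligible.
Commuter Stipend — status part-time ✗ (requires full-time, seasonal, or temporary) → not eligible.
Bereavement Leave — service 711 days ≥ 1 year (≈365 days) ✓; dept Legal ✓; age 56 ≥ 25 ✓ → eligible.
Life Insurance — service 711 days ≥ 1 month (≈30 days) ✓; rating 3 ≥ 3 ✓; site Madison ✗ (not Lyon) → not eligible.
Professional Development Fund — status part-time ✓ (not excluded); age 56 ≥ 21 ✓; site Madison ✗ (not Porto, Boise, or Fresno) → not eligible.

Bereavement Leave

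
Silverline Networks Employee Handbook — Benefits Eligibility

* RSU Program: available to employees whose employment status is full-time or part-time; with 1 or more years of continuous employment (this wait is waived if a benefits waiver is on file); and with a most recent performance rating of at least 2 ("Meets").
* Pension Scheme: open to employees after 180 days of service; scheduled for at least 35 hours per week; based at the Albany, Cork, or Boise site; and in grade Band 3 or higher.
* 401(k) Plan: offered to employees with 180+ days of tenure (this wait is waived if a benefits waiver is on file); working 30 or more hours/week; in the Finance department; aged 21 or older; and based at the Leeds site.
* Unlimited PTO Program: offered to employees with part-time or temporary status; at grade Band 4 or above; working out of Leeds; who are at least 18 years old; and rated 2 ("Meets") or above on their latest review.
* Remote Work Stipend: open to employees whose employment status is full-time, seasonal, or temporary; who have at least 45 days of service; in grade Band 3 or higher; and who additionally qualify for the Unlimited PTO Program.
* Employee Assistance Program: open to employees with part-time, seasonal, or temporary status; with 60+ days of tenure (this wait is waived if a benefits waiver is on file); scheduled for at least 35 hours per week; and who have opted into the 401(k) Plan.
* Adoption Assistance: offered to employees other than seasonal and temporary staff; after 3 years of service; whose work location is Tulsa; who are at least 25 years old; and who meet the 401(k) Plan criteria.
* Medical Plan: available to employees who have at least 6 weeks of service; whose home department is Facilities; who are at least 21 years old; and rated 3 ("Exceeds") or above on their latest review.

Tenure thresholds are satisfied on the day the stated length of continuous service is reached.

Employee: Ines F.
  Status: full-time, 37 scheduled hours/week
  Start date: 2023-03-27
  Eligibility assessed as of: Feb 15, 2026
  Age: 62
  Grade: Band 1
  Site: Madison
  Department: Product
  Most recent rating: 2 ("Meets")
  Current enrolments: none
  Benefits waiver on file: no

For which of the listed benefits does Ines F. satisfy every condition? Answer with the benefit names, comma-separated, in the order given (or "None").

RSU Program

Service from 2023-03-27 to Feb 15, 2026: 1056 days.
RSU Program — status full-time ✓; no waiver, service 1056 days ≥ 1 year (≈365 days) ✓; rating 2 ≥ 2 ✓ → eligible.
Pension Scheme — service 1056 days ≥ 180 days ✓; 37 hrs/wk ≥ 35 ✓; site Madison ✗ (not Albany, Cork, or Boise) → not eligible.
401(k) Plan — no waiver, service 1056 days ≥ 180 days ✓; 37 hrs/wk ≥ 30 ✓; dept Product ✗ → not eligible.
Unlimited PTO Program — status full-time ✗ (requires part-time or temporary) → not eligible.
Remote Work Stipend — status full-time ✓; service 1056 days ≥ 45 days ✓; grade Band 1 < Band 3 ✗ → not eligible.
Employee Assistance Program — status full-time ✗ (requires part-time, seasonal, or temporary) → not eligible.
Adoption Assistance — status full-time ✓ (not excluded); service 1056 days < 3 years (≈1095 days) ✗ → not eligible.
Medical Plan — service 1056 days ≥ 6 weeks (≈42 days) ✓; dept Product ✗ → not eligible.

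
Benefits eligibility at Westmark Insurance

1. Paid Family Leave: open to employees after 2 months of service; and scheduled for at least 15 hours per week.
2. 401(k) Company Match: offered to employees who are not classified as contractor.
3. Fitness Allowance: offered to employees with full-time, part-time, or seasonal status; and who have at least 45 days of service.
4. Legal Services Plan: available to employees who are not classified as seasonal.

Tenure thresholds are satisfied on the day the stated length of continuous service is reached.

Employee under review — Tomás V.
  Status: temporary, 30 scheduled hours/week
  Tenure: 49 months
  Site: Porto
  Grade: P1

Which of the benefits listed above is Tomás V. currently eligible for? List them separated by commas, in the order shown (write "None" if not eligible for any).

Paid Family Leave, 401(k) Company Match, Legal Services Plan

Paid Family Leave — service 49 months ≥ 2 months ✓; 30 hrs/wk ≥ 15 ✓ → eligible.
401(k) Company Match — status temporary ✓ (not excluded) → eligible.
Fitness Allowance — status temporary ✗ (requires full-time, part-time, or seasonal) → not eligible.
Legal Services Plan — status temporary ✓ (not excluded) → eligible.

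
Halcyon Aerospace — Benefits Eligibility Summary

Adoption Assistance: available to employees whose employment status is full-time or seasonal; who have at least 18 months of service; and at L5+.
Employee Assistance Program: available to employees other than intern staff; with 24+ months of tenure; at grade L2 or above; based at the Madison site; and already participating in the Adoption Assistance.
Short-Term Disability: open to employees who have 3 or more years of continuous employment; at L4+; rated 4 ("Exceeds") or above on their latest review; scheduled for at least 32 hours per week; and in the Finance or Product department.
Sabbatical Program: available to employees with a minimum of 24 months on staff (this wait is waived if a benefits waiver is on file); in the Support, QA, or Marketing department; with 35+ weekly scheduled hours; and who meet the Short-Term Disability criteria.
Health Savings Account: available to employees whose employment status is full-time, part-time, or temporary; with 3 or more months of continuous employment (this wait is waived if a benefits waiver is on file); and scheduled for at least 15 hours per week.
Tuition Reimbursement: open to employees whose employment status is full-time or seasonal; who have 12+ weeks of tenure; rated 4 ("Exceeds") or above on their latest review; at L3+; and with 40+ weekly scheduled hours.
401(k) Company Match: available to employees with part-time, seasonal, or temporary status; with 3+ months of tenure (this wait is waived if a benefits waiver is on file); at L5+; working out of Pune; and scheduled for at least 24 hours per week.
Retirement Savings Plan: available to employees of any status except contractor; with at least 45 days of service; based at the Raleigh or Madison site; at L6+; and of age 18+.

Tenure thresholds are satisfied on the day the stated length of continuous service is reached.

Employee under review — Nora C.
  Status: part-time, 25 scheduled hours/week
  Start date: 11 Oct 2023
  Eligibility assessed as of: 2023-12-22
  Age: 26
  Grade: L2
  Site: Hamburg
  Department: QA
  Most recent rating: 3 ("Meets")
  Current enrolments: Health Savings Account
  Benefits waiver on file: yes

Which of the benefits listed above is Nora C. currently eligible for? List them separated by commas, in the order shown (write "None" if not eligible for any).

Service from 11 Oct 2023 to 2023-12-22: 72 days.
Adoption Assistance — status part-time ✗ (requires full-time or seasonal) → not eligible.
Employee Assistance Program — status part-time ✓ (not excluded); service 72 days < 24 months (≈720 days) ✗ → not eligible.
Short-Term Disability — service 72 days < 3 years (≈1095 days) ✗ → not eligible.
Sabbatical Program — benefits waiver on file ✓; dept QA ✓; 25 hrs/wk < 35 ✗ → not eligible.
Health Savings Account — status part-time ✓; benefits waiver on file ✓; 25 hrs/wk ≥ 15 ✓ → eligible.
Tuition Reimbursement — status part-time ✗ (requires full-time or seasonal) → not eligible.
401(k) Company Match — status part-time ✓; benefits waiver on file ✓; grade L2 < L5 ✗ → not eligible.
Retirement Savings Plan — status part-time ✓ (not excluded); service 72 days ≥ 45 days ✓; site Hamburg ✗ (not Raleigh or Madison) → not eligible.

Health Savings Account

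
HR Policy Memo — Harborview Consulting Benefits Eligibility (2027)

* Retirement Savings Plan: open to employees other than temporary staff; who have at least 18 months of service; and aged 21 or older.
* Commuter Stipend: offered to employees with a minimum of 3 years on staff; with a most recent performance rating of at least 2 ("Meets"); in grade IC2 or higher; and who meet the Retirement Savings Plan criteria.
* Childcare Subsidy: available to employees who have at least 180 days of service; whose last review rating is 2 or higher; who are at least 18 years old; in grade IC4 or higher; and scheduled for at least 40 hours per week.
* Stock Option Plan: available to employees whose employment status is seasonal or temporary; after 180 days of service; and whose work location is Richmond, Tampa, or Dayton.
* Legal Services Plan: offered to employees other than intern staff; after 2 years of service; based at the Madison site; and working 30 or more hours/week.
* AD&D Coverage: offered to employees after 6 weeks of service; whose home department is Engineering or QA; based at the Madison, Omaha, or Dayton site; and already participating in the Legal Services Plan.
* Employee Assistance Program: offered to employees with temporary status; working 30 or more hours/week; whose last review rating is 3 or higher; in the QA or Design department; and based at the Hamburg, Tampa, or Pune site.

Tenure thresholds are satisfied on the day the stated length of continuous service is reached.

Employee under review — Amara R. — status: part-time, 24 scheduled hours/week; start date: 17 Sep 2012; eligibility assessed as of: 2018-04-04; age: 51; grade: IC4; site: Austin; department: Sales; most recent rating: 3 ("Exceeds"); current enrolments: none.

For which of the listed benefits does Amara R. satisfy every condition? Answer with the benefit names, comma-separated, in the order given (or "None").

Retirement Savings Plan, Commuter Stipend

Service from 17 Sep 2012 to 2018-04-04: 2025 days.
Retirement Savings Plan — status part-time ✓ (not excluded); service 2025 days ≥ 18 months (≈540 days) ✓; age 51 ≥ 21 ✓ → eligible.
Commuter Stipend — service 2025 days ≥ 3 years (≈1095 days) ✓; rating 3 ≥ 2 ✓; grade IC4 ≥ IC2 ✓; eligible for Retirement Savings Plan ✓ → eligible.
Childcare Subsidy — service 2025 days ≥ 180 days ✓; rating 3 ≥ 2 ✓; age 51 ≥ 18 ✓; grade IC4 ≥ IC4 ✓; 24 hrs/wk < 40 ✗ → not eligible.
Stock Option Plan — status part-time ✗ (requires seasonal or temporary) → not eligible.
Legal Services Plan — status part-time ✓ (not excluded); service 2025 days ≥ 2 years (≈730 days) ✓; site Austin ✗ (not Madison) → not eligible.
AD&D Coverage — service 2025 days ≥ 6 weeks (≈42 days) ✓; dept Sales ✗ → not eligible.
Employee Assistance Program — status part-time ✗ (requires temporary) → not eligible.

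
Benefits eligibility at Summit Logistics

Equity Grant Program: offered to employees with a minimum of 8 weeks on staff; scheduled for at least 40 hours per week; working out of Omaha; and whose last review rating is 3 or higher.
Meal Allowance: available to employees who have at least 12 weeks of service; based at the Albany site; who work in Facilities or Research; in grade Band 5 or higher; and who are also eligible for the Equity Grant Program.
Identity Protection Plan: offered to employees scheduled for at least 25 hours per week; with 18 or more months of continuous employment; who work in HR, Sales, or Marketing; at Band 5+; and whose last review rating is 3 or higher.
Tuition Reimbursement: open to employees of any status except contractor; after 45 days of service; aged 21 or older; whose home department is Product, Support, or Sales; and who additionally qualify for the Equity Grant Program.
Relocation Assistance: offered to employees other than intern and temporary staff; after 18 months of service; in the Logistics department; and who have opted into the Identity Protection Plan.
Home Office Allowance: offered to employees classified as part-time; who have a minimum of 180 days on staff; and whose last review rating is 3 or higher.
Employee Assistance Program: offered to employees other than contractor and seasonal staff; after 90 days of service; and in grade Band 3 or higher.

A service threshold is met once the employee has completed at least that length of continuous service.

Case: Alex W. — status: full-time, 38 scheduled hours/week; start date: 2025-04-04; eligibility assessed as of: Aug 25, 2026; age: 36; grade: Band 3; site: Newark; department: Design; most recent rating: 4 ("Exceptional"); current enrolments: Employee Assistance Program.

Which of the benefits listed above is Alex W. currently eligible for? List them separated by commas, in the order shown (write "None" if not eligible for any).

Employee Assistance Program

Service from 2025-04-04 to Aug 25, 2026: 508 days.
Equity Grant Program — service 508 days ≥ 8 weeks (≈56 days) ✓; 38 hrs/wk < 40 ✗ → not eligible.
Meal Allowance — service 508 days ≥ 12 weeks (≈84 days) ✓; site Newark ✗ (not Albany) → not eligible.
Identity Protection Plan — 38 hrs/wk ≥ 25 ✓; service 508 days < 18 months (≈540 days) ✗ → not eligible.
Tuition Reimbursement — status full-time ✓ (not excluded); service 508 days ≥ 45 days ✓; age 36 ≥ 21 ✓; dept Design ✗ → not eligible.
Relocation Assistance — status full-time ✓ (not excluded); service 508 days < 18 months (≈540 days) ✗ → not eligible.
Home Office Allowance — status full-time ✗ (requires part-time) → not eligible.
Employee Assistance Program — status full-time ✓ (not excluded); service 508 days ≥ 90 days ✓; grade Band 3 ≥ Band 3 ✓ → eligible.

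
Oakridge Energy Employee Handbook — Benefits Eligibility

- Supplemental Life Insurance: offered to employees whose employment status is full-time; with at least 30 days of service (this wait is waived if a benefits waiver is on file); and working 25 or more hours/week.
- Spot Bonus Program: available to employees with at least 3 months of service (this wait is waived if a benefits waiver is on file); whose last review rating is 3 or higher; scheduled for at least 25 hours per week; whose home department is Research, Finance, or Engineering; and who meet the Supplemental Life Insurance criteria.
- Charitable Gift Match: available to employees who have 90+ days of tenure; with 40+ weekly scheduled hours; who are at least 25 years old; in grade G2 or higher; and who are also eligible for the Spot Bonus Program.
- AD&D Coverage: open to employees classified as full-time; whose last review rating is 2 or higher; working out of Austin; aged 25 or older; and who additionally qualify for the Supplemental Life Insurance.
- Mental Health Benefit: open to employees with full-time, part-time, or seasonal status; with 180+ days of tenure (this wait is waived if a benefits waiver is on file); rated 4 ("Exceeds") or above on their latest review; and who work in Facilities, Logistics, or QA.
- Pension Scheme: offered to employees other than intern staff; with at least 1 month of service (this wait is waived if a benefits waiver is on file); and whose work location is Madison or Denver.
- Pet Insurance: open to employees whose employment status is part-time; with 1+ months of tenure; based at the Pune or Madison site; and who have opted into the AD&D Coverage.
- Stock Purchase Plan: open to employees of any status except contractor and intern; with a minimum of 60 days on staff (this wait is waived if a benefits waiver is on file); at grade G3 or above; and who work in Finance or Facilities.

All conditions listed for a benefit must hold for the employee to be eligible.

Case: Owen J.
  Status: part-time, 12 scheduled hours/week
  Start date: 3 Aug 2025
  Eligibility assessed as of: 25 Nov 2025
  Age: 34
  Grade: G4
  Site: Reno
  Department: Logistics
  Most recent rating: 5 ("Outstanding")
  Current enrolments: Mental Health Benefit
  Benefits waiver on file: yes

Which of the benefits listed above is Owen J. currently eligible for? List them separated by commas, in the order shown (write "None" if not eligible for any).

Mental Health Benefit

Service from 3 Aug 2025 to 25 Nov 2025: 114 days.
Supplemental Life Insurance — status part-time ✗ (requires full-time) → not eligible.
Spot Bonus Program — benefits waiver on file ✓; rating 5 ≥ 3 ✓; 12 hrs/wk < 25 ✗ → not eligible.
Charitable Gift Match — service 114 days ≥ 90 days ✓; 12 hrs/wk < 40 ✗ → not eligible.
AD&D Coverage — status part-time ✗ (requires full-time) → not eligible.
Mental Health Benefit — status part-time ✓; benefits waiver on file ✓; rating 5 ≥ 4 ✓; dept Logistics ✓ → eligible.
Pension Scheme — status part-time ✓ (not excluded); benefits waiver on file ✓; site Reno ✗ (not Madison or Denver) → not eligible.
Pet Insurance — status part-time ✓; service 114 days ≥ 1 month (≈30 days) ✓; site Reno ✗ (not Pune or Madison) → not eligible.
Stock Purchase Plan — status part-time ✓ (not excluded); benefits waiver on file ✓; grade G4 ≥ G3 ✓; dept Logistics ✗ → not eligible.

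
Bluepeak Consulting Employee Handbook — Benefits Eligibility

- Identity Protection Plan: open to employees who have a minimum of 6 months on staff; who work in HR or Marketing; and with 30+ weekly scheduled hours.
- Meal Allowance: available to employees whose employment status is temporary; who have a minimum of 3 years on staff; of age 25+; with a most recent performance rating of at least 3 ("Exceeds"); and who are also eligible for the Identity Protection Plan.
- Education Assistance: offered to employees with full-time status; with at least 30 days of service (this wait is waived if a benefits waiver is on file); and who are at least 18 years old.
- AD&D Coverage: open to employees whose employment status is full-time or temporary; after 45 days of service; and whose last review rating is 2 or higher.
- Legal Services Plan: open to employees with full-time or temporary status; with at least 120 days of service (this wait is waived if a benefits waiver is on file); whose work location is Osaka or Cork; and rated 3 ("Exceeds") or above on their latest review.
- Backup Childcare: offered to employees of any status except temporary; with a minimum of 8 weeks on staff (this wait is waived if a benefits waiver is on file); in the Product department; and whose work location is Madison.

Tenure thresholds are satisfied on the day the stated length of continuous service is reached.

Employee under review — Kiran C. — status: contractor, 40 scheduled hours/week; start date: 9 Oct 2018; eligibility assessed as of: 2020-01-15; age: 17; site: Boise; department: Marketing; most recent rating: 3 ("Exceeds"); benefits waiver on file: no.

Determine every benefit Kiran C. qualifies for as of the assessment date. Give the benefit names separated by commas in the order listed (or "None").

Service from 9 Oct 2018 to 2020-01-15: 463 days.
Identity Protection Plan — service 463 days ≥ 6 months (≈180 days) ✓; dept Marketing ✓; 40 hrs/wk ≥ 30 ✓ → eligible.
Meal Allowance — status contractor ✗ (requires temporary) → not eligible.
Education Assistance — status contractor ✗ (requires full-time) → not eligible.
AD&D Coverage — status contractor ✗ (requires full-time or temporary) → not eligible.
Legal Services Plan — status contractor ✗ (requires full-time or temporary) → not eligible.
Backup Childcare — status contractor ✓ (not excluded); no waiver, service 463 days ≥ 8 weeks (≈56 days) ✓; dept Marketing ✗ → not eligible.

Identity Protection Plan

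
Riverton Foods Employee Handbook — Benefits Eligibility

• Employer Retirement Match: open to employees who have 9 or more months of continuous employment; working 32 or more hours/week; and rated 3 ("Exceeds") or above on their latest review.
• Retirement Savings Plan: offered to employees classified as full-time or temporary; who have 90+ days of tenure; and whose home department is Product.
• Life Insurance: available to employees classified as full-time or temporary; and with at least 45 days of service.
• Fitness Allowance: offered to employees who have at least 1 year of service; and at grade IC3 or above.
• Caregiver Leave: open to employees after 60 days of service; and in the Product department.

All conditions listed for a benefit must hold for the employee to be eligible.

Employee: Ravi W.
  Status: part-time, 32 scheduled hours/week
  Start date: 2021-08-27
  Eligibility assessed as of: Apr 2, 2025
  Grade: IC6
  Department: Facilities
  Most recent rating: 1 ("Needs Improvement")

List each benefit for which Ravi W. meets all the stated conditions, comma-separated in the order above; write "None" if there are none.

Fitness Allowance

Service from 2021-08-27 to Apr 2, 2025: 1314 days.
Employer Retirement Match — service 1314 days ≥ 9 months (≈270 days) ✓; 32 hrs/wk ≥ 32 ✓; rating 1 < 3 ✗ → not eligible.
Retirement Savings Plan — status part-time ✗ (requires full-time or temporary) → not eligible.
Life Insurance — status part-time ✗ (requires full-time or temporary) → not eligible.
Fitness Allowance — service 1314 days ≥ 1 year (≈365 days) ✓; grade IC6 ≥ IC3 ✓ → eligible.
Caregiver Leave — service 1314 days ≥ 60 days ✓; dept Facilities ✗ → not eligible.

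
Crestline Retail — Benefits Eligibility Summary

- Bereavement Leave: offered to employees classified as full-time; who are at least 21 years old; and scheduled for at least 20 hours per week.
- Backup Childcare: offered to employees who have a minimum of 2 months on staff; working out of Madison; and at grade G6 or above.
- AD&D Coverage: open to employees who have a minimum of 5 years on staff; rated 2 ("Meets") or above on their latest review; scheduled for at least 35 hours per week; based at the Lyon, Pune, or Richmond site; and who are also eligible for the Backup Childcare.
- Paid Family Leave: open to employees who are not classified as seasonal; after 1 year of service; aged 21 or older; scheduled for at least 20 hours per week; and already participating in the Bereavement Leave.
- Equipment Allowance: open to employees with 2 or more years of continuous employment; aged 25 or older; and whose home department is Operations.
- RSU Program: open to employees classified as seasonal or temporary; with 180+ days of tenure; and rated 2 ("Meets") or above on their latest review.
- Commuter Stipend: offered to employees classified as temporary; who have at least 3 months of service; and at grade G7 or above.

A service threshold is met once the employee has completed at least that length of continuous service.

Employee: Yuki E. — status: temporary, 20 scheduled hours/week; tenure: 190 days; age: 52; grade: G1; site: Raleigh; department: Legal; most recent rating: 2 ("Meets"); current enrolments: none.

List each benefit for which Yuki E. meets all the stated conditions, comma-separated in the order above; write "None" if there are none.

Bereavement Leave — status temporary ✗ (requires full-time) → not eligible.
Backup Childcare — service 190 days ≥ 2 months (≈60 days) ✓; site Raleigh ✗ (not Madison) → not eligible.
AD&D Coverage — service 190 days < 5 years (≈1825 days) ✗ → not eligible.
Paid Family Leave — status temporary ✓ (not excluded); service 190 days < 1 year (≈365 days) ✗ → not eligible.
Equipment Allowance — service 190 days < 2 years (≈730 days) ✗ → not eligible.
RSU Program — status temporary ✓; service 190 days ≥ 180 days ✓; rating 2 ≥ 2 ✓ → eligible.
Commuter Stipend — status temporary ✓; service 190 days ≥ 3 months (≈90 days) ✓; grade G1 < G7 ✗ → not eligible.

RSU Program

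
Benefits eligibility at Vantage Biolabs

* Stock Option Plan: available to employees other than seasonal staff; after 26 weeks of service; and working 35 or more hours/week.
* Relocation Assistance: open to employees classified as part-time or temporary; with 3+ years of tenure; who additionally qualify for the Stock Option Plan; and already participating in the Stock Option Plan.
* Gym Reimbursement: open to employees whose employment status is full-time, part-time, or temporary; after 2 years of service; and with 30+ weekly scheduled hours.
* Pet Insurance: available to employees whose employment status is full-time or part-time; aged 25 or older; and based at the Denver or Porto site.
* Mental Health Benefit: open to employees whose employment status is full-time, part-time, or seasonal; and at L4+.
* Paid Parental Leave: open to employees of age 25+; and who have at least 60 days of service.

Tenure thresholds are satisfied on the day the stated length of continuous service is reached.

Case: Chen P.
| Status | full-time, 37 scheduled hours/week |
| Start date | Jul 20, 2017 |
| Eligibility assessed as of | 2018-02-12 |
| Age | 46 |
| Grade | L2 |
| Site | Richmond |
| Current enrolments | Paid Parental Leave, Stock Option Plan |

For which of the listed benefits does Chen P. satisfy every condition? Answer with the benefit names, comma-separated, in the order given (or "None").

Service from Jul 20, 2017 to 2018-02-12: 207 days.
Stock Option Plan — status full-time ✓ (not excluded); service 207 days ≥ 26 weeks (≈182 days) ✓; 37 hrs/wk ≥ 35 ✓ → eligible.
Relocation Assistance — status full-time ✗ (requires part-time or temporary) → not eligible.
Gym Reimbursement — status full-time ✓; service 207 days < 2 years (≈730 days) ✗ → not eligible.
Pet Insurance — status full-time ✓; age 46 ≥ 25 ✓; site Richmond ✗ (not Denver or Porto) → not eligible.
Mental Health Benefit — status full-time ✓; grade L2 < L4 ✗ → not eligible.
Paid Parental Leave — age 46 ≥ 25 ✓; service 207 days ≥ 60 days ✓ → eligible.

Stock Option Plan, Paid Parental Leave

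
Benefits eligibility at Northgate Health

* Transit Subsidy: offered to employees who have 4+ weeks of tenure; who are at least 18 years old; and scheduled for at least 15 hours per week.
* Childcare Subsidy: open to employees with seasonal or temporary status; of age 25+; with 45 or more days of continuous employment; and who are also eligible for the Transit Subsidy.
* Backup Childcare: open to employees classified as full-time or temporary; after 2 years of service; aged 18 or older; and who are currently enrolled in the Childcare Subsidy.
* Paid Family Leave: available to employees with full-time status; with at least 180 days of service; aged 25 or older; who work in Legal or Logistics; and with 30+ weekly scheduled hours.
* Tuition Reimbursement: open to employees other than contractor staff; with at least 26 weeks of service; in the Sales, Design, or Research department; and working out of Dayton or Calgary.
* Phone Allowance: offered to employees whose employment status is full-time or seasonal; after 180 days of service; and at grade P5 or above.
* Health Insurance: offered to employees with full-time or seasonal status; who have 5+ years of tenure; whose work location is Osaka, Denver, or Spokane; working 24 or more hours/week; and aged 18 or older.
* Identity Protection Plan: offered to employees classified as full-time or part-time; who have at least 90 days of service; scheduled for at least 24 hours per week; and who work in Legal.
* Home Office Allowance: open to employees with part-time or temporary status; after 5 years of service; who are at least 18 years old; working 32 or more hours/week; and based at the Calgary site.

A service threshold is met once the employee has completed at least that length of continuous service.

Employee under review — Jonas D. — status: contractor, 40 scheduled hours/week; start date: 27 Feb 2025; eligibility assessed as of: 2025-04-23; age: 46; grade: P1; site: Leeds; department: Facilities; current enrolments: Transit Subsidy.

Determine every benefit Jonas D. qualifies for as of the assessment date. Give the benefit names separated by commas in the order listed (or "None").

Service from 27 Feb 2025 to 2025-04-23: 55 days.
Transit Subsidy — service 55 days ≥ 4 weeks (≈28 days) ✓; age 46 ≥ 18 ✓; 40 hrs/wk ≥ 15 ✓ → eligible.
Childcare Subsidy — status contractor ✗ (requires seasonal or temporary) → not eligible.
Backup Childcare — status contractor ✗ (requires full-time or temporary) → not eligible.
Paid Family Leave — status contractor ✗ (requires full-time) → not eligible.
Tuition Reimbursement — status contractor ✗ (excluded) → not eligible.
Phone Allowance — status contractor ✗ (requires full-time or seasonal) → not eligible.
Health Insurance — status contractor ✗ (requires full-time or seasonal) → not eligible.
Identity Protection Plan — status contractor ✗ (requires full-time or part-time) → not eligible.
Home Office Allowance — status contractor ✗ (requires part-time or temporary) → not eligible.

Transit Subsidy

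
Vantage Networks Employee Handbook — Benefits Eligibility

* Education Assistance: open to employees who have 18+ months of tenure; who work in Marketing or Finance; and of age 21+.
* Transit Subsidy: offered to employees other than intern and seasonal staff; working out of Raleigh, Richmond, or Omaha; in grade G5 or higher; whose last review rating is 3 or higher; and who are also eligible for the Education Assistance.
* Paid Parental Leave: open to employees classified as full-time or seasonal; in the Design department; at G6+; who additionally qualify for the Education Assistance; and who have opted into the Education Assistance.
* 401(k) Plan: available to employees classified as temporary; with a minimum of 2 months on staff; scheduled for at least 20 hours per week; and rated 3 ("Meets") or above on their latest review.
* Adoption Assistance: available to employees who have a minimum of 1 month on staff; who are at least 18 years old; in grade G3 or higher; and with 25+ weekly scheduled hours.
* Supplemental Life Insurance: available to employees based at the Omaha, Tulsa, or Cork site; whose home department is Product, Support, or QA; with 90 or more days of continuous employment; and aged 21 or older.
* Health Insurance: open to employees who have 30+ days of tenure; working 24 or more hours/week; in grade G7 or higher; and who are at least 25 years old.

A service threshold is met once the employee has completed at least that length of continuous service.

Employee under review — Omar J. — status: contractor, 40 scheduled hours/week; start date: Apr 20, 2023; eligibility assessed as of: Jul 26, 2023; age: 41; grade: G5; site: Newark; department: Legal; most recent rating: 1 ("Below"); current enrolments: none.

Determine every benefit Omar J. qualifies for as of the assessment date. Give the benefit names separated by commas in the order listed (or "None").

Adoption Assistance

Service from Apr 20, 2023 to Jul 26, 2023: 97 days.
Education Assistance — service 97 days < 18 months (≈540 days) ✗ → not eligible.
Transit Subsidy — status contractor ✓ (not excluded); site Newark ✗ (not Raleigh, Richmond, or Omaha) → not eligible.
Paid Parental Leave — status contractor ✗ (requires full-time or seasonal) → not eligible.
401(k) Plan — status contractor ✗ (requires temporary) → not eligible.
Adoption Assistance — service 97 days ≥ 1 month (≈30 days) ✓; age 41 ≥ 18 ✓; grade G5 ≥ G3 ✓; 40 hrs/wk ≥ 25 ✓ → eligible.
Supplemental Life Insurance — site Newark ✗ (not Omaha, Tulsa, or Cork) → not eligible.
Health Insurance — service 97 days ≥ 30 days ✓; 40 hrs/wk ≥ 24 ✓; grade G5 < G7 ✗ → not eligible.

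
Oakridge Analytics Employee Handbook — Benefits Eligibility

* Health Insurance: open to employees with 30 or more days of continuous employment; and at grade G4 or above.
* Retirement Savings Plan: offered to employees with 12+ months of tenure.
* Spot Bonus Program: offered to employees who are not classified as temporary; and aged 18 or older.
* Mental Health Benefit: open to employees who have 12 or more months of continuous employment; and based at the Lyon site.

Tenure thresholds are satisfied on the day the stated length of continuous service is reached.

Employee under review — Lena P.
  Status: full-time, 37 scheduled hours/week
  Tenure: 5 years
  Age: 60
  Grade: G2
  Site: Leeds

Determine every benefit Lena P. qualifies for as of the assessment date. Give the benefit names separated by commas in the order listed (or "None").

Health Insurance — service 5 years ≥ 30 days ✓; grade G2 < G4 ✗ → not eligible.
Retirement Savings Plan — service 5 years ≥ 12 months (≈360 days) ✓ → eligible.
Spot Bonus Program — status full-time ✓ (not excluded); age 60 ≥ 18 ✓ → eligible.
Mental Health Benefit — service 5 years ≥ 12 months (≈360 days) ✓; site Leeds ✗ (not Lyon) → not eligible.

Retirement Savings Plan, Spot Bonus Program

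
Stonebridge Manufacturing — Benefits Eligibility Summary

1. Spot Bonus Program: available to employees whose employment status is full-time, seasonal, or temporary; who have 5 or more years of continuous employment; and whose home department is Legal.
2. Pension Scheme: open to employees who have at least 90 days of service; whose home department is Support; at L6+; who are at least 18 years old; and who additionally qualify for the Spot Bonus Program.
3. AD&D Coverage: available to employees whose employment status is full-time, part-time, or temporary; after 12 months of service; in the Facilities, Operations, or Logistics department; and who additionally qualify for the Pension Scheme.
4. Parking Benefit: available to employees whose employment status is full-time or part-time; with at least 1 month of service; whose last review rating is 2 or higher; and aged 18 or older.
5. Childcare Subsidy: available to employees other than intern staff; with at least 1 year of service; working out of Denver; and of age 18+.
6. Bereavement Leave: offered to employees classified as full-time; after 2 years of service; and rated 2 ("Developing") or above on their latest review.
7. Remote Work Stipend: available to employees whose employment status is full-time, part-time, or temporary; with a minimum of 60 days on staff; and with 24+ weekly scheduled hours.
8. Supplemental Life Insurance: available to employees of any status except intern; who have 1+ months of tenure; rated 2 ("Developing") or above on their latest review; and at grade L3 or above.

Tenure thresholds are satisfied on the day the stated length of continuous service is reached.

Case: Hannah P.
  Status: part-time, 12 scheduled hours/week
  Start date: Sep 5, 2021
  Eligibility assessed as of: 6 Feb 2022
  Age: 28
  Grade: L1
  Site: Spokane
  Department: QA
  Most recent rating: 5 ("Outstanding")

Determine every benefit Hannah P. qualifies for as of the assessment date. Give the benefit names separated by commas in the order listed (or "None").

Parking Benefit

Service from Sep 5, 2021 to 6 Feb 2022: 154 days.
Spot Bonus Program — status part-time ✗ (requires full-time, seasonal, or temporary) → not eligible.
Pension Scheme — service 154 days ≥ 90 days ✓; dept QA ✗ → not eligible.
AD&D Coverage — status part-time ✓; service 154 days < 12 months (≈360 days) ✗ → not eligible.
Parking Benefit — status part-time ✓; service 154 days ≥ 1 month (≈30 days) ✓; rating 5 ≥ 2 ✓; age 28 ≥ 18 ✓ → eligible.
Childcare Subsidy — status part-time ✓ (not excluded); service 154 days < 1 year (≈365 days) ✗ → not eligible.
Bereavement Leave — status part-time ✗ (requires full-time) → not eligible.
Remote Work Stipend — status part-time ✓; service 154 days ≥ 60 days ✓; 12 hrs/wk < 24 ✗ → not eligible.
Supplemental Life Insurance — status part-time ✓ (not excluded); service 154 days ≥ 1 month (≈30 days) ✓; rating 5 ≥ 2 ✓; grade L1 < L3 ✗ → not eligible.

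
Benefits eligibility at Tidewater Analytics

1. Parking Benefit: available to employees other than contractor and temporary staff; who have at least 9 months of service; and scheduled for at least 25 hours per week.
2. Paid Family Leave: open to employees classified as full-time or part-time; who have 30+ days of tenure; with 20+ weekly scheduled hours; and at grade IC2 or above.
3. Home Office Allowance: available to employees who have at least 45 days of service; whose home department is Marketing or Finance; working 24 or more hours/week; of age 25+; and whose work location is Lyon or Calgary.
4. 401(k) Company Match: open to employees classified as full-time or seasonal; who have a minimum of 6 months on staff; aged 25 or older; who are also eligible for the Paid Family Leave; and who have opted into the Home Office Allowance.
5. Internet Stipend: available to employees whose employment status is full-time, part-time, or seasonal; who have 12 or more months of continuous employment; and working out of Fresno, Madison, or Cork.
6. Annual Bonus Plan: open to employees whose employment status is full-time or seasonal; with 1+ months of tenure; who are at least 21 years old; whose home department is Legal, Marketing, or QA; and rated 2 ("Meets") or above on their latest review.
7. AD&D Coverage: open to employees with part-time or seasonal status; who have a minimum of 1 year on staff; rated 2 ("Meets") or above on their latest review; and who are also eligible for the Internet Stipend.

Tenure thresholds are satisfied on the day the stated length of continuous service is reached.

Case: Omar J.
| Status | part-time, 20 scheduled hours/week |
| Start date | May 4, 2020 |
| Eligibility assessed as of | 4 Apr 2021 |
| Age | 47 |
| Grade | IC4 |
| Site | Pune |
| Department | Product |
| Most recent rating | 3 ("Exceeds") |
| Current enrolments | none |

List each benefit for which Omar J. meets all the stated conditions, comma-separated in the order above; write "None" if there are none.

Paid Family Leave

Service from May 4, 2020 to 4 Apr 2021: 335 days.
Parking Benefit — status part-time ✓ (not excluded); service 335 days ≥ 9 months (≈270 days) ✓; 20 hrs/wk < 25 ✗ → not eligible.
Paid Family Leave — status part-time ✓; service 335 days ≥ 30 days ✓; 20 hrs/wk ≥ 20 ✓; grade IC4 ≥ IC2 ✓ → eligible.
Home Office Allowance — service 335 days ≥ 45 days ✓; dept Product ✗ → not eligible.
401(k) Company Match — status part-time ✗ (requires full-time or seasonal) → not eligible.
Internet Stipend — status part-time ✓; service 335 days < 12 months (≈360 days) ✗ → not eligible.
Annual Bonus Plan — status part-time ✗ (requires full-time or seasonal) → not eligible.
AD&D Coverage — status part-time ✓; service 335 days < 1 year (≈365 days) ✗ → not eligible.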